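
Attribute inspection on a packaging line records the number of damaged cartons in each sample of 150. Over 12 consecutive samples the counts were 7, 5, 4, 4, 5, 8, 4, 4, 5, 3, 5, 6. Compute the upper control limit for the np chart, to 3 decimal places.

11.595

p̄ = Σdᵢ / (k·n) = 60 / (12 × 150) = 0.03333
UCL = np̄ + 3·√(np̄(1−p̄)) = 5.0000 + 3 × √(5.0000×0.96667) = 5.0000 + 3 × 2.1985 = 11.5955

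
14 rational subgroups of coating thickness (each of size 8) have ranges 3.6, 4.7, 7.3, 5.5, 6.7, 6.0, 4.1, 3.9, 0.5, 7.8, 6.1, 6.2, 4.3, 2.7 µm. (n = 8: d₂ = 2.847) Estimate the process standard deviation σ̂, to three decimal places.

R̄ = (3.6 + 4.7 + 7.3 + 5.5 + 6.7 + 6.0 + 4.1 + 3.9 + 0.5 + 7.8 + 6.1 + 6.2 + 4.3 + 2.7) / 14 = 4.9571
σ̂ = R̄ / d₂ = 4.9571 / 2.847 = 1.7412

1.741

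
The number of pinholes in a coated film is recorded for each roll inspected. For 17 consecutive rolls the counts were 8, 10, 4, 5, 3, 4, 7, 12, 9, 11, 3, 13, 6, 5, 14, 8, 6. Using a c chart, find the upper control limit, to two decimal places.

c̄ = (8 + 10 + 4 + 5 + 3 + 4 + 7 + 12 + 9 + 11 + 3 + 13 + 6 + 5 + 14 + 8 + 6) / 17 = 128 / 17 = 7.5294
UCL = c̄ + 3√c̄ = 7.5294 + 3 × √7.5294 = 7.5294 + 3 × 2.7440 = 15.7613

15.76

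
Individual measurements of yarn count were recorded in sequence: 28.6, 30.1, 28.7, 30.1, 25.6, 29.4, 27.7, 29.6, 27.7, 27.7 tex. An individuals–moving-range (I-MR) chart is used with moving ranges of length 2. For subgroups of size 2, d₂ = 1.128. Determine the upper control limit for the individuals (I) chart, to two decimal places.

33.87

X̄ = (28.6 + 30.1 + 28.7 + 30.1 + 25.6 + 29.4 + 27.7 + 29.6 + 27.7 + 27.7) / 10 = 28.5200
Moving ranges: 1.5, 1.4, 1.4, 4.5, 3.8, 1.7, 1.9, 1.9, 0.0; M̄R̄ = 18.1000 / 9 = 2.0111
UCL = X̄ + 3·M̄R̄/d₂ = 28.5200 + 3 × 2.0111 / 1.128 = 33.8687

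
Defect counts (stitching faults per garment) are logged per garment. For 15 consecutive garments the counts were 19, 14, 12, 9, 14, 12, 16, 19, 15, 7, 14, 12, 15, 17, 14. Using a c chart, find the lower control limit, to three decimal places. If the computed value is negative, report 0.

c̄ = (19 + 14 + 12 + 9 + 14 + 12 + 16 + 19 + 15 + 7 + 14 + 12 + 15 + 17 + 14) / 15 = 209 / 15 = 13.9333
LCL = c̄ − 3√c̄ = 13.9333 − 3 × 3.7327 = 2.7351

2.735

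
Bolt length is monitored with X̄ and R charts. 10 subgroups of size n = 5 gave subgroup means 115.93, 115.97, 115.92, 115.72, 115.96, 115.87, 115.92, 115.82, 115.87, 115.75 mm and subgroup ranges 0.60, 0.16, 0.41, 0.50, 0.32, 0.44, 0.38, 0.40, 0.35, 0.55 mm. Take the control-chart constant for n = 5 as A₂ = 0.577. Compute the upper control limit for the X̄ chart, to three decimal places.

116.110

X̄̄ = (115.93 + 115.97 + 115.92 + 115.72 + 115.96 + 115.87 + 115.92 + 115.82 + 115.87 + 115.75) / 10 = 1158.7300 / 10 = 115.8730
R̄ = (0.60 + 0.16 + 0.41 + 0.50 + 0.32 + 0.44 + 0.38 + 0.40 + 0.35 + 0.55) / 10 = 4.1100 / 10 = 0.4110
UCL = X̄̄ + A₂·R̄ = 115.8730 + 0.577 × 0.4110 = 116.1101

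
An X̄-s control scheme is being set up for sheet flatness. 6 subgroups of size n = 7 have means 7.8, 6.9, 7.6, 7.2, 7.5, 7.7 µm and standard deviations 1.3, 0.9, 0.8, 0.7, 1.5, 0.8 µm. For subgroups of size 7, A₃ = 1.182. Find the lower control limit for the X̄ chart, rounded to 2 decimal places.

X̄̄ = (7.8 + 6.9 + 7.6 + 7.2 + 7.5 + 7.7) / 6 = 7.4500
s̄ = (1.3 + 0.9 + 0.8 + 0.7 + 1.5 + 0.8) / 6 = 1.0000
LCL = X̄̄ − A₃·s̄ = 7.4500 − 1.182 × 1.0000 = 6.2680

6.27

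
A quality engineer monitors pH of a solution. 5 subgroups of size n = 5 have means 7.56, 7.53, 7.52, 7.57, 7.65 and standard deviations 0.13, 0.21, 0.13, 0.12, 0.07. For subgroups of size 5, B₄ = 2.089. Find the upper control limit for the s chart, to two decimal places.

0.28

s̄ = (0.13 + 0.21 + 0.13 + 0.12 + 0.07) / 5 = 0.1320
UCL_s = B₄·s̄ = 2.089 × 0.1320 = 0.2757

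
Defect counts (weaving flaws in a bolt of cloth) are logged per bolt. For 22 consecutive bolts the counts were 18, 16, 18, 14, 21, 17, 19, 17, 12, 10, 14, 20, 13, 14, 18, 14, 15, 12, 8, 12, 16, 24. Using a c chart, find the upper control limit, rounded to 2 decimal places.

27.37

c̄ = (18 + 16 + 18 + 14 + 21 + 17 + 19 + 17 + 12 + 10 + 14 + 20 + 13 + 14 + 18 + 14 + 15 + 12 + 8 + 12 + 16 + 24) / 22 = 342 / 22 = 15.5455
UCL = c̄ + 3√c̄ = 15.5455 + 3 × √15.5455 = 15.5455 + 3 × 3.9428 = 27.3738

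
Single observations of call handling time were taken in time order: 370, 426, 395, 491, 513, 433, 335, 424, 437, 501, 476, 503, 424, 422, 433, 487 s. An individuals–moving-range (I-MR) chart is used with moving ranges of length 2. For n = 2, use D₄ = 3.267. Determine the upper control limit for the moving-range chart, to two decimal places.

Moving ranges: 56, 31, 96, 22, 80, 98, 89, 13, 64, 25, 27, 79, 2, 11, 54; M̄R̄ = 747.0000 / 15 = 49.8000
UCL_MR = D₄·M̄R̄ = 3.267 × 49.8000 = 162.6966

162.70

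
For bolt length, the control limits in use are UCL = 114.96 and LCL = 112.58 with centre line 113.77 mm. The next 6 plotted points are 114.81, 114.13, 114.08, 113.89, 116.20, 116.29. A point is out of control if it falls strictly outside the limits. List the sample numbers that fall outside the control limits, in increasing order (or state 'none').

Compare each point to [112.58, 114.96]: sample 5 = 116.20 > UCL; sample 6 = 116.29 > UCL.

5, 6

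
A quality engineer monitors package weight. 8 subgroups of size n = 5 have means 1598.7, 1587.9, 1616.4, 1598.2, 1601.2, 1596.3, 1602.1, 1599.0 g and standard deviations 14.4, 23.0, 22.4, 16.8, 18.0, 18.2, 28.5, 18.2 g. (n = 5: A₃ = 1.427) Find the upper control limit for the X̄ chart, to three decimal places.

1628.426

X̄̄ = (1598.7 + 1587.9 + 1616.4 + 1598.2 + 1601.2 + 1596.3 + 1602.1 + 1599.0) / 8 = 1599.9750
s̄ = (14.4 + 23.0 + 22.4 + 16.8 + 18.0 + 18.2 + 28.5 + 18.2) / 8 = 19.9375
UCL = X̄̄ + A₃·s̄ = 1599.9750 + 1.427 × 19.9375 = 1628.4258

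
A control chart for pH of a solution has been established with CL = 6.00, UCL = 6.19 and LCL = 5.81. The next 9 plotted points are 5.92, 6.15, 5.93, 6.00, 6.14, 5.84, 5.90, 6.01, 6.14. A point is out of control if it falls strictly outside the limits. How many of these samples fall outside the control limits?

0

All 9 points lie within [5.81, 6.19].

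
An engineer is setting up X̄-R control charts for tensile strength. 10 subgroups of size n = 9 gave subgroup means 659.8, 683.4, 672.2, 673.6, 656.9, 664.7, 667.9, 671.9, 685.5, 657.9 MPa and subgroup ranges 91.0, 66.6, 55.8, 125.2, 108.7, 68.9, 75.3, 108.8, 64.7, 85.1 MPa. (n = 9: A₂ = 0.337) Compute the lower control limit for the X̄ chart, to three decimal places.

640.732

X̄̄ = (659.8 + 683.4 + 672.2 + 673.6 + 656.9 + 664.7 + 667.9 + 671.9 + 685.5 + 657.9) / 10 = 6693.8000 / 10 = 669.3800
R̄ = (91.0 + 66.6 + 55.8 + 125.2 + 108.7 + 68.9 + 75.3 + 108.8 + 64.7 + 85.1) / 10 = 850.1000 / 10 = 85.0100
LCL = X̄̄ − A₂·R̄ = 669.3800 − 0.337 × 85.0100 = 640.7316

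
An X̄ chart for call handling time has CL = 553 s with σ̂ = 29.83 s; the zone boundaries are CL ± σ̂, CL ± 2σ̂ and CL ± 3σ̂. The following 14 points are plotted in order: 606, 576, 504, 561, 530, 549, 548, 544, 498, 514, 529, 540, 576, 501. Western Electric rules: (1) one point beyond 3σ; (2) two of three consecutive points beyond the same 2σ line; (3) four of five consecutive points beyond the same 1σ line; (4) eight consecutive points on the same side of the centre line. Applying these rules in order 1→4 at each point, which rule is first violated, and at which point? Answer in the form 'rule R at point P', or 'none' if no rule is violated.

Zone of each point (C = within 1σ̂, B = 1σ̂–2σ̂, A = 2σ̂–3σ̂, * = beyond 3σ̂; sign = side of CL): 1:+B, 2:+C, 3:-B, 4:+C, 5:-C, 6:-C, 7:-C, 8:-C, 9:-B, 10:-B, 11:-C, 12:-C, 13:+C, 14:-B
Rule 4 (eight consecutive points on the same side of the centre line) is satisfied at point 12.

rule 4 at point 12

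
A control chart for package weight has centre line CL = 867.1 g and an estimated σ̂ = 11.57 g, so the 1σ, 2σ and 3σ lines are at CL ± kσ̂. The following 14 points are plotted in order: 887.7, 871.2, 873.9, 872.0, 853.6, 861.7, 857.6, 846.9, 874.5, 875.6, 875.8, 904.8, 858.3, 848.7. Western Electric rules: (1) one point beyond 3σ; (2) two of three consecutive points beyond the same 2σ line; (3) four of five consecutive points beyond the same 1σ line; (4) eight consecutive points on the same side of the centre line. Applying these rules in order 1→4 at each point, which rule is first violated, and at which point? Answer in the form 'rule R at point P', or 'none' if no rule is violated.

rule 1 at point 12

Zone of each point (C = within 1σ̂, B = 1σ̂–2σ̂, A = 2σ̂–3σ̂, * = beyond 3σ̂; sign = side of CL): 1:+B, 2:+C, 3:+C, 4:+C, 5:-B, 6:-C, 7:-C, 8:-B, 9:+C, 10:+C, 11:+C, 12:+*, 13:-C, 14:-B
Rule 1 (one point beyond the 3σ limits) is satisfied at point 12.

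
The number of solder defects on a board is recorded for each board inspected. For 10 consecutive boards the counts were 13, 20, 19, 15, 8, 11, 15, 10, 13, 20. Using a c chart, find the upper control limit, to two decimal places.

25.78

c̄ = (13 + 20 + 19 + 15 + 8 + 11 + 15 + 10 + 13 + 20) / 10 = 144 / 10 = 14.4000
UCL = c̄ + 3√c̄ = 14.4000 + 3 × √14.4000 = 14.4000 + 3 × 3.7947 = 25.7842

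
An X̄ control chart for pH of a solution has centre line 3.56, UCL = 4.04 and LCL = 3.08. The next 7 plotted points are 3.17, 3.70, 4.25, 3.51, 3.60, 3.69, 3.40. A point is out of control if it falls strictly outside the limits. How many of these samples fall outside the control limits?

1

Compare each point to [3.08, 4.04]: sample 3 = 4.25 > UCL.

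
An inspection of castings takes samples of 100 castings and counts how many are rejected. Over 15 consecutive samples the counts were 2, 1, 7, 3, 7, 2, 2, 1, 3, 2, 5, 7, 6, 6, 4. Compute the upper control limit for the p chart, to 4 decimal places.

p̄ = Σdᵢ / (k·n) = 58 / (15 × 100) = 0.03867
UCL = p̄ + 3·√(p̄(1−p̄)/n) = 0.03867 + 3 × √(0.03867×0.96133/100) = 0.03867 + 3 × 0.01928 = 0.09651

0.0965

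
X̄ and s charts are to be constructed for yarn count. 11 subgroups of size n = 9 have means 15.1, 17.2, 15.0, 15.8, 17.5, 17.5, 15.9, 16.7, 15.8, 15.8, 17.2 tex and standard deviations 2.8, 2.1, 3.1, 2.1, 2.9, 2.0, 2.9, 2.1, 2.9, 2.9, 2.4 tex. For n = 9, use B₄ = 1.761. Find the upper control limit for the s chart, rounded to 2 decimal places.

4.51

s̄ = (2.8 + 2.1 + 3.1 + 2.1 + 2.9 + 2.0 + 2.9 + 2.1 + 2.9 + 2.9 + 2.4) / 11 = 2.5636
UCL_s = B₄·s̄ = 1.761 × 2.5636 = 4.5146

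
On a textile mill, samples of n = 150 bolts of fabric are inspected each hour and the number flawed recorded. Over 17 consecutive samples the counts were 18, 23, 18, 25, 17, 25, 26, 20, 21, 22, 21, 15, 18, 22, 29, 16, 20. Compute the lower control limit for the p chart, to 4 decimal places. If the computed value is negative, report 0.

p̄ = Σdᵢ / (k·n) = 356 / (17 × 150) = 0.13961
LCL = p̄ − 3·√(p̄(1−p̄)/n) = 0.13961 − 3 × 0.02830 = 0.05471

0.0547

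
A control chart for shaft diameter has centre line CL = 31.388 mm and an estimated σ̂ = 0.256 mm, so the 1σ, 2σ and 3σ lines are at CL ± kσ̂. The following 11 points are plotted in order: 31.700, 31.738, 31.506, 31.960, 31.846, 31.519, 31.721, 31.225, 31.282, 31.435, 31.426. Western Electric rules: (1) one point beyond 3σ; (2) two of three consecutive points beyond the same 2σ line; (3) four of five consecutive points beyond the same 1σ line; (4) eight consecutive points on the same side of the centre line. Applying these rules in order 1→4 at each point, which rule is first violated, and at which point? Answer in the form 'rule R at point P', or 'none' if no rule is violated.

Zone of each point (C = within 1σ̂, B = 1σ̂–2σ̂, A = 2σ̂–3σ̂, * = beyond 3σ̂; sign = side of CL): 1:+B, 2:+B, 3:+C, 4:+A, 5:+B, 6:+C, 7:+B, 8:-C, 9:-C, 10:+C, 11:+C
Rule 3 (four of five consecutive points beyond the same 1σ limit) is satisfied at point 5.

rule 3 at point 5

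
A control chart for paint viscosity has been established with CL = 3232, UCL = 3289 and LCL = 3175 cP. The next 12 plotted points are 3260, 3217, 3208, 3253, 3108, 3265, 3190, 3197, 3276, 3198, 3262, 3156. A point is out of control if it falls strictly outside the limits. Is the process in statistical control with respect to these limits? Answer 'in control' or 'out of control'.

out of control

Compare each point to [3175, 3289]: sample 5 = 3108 < LCL; sample 12 = 3156 < LCL.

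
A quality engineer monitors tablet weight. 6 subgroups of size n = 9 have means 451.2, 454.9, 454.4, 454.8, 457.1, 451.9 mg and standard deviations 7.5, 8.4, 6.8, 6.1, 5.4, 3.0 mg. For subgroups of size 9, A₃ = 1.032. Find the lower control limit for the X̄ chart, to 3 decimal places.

447.652

X̄̄ = (451.2 + 454.9 + 454.4 + 454.8 + 457.1 + 451.9) / 6 = 454.0500
s̄ = (7.5 + 8.4 + 6.8 + 6.1 + 5.4 + 3.0) / 6 = 6.2000
LCL = X̄̄ − A₃·s̄ = 454.0500 − 1.032 × 6.2000 = 447.6516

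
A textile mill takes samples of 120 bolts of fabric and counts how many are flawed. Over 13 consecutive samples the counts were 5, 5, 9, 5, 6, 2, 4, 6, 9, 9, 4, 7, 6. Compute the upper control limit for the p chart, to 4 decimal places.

0.1087

p̄ = Σdᵢ / (k·n) = 77 / (13 × 120) = 0.04936
UCL = p̄ + 3·√(p̄(1−p̄)/n) = 0.04936 + 3 × √(0.04936×0.95064/120) = 0.04936 + 3 × 0.01977 = 0.10868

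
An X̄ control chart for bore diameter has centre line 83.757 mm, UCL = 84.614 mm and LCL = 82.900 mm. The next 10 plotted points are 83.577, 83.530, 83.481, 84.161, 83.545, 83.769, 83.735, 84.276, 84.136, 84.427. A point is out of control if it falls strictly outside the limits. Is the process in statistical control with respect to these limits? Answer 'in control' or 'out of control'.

in control

All 10 points lie within [82.900, 84.614].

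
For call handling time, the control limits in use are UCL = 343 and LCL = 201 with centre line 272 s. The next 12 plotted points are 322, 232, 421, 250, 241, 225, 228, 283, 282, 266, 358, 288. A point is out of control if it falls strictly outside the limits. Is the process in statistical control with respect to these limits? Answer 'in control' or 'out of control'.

Compare each point to [201, 343]: sample 3 = 421 > UCL; sample 11 = 358 > UCL.

out of control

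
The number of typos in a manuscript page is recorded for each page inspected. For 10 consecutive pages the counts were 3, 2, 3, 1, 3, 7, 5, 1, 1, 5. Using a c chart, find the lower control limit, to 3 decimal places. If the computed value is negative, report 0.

c̄ = (3 + 2 + 3 + 1 + 3 + 7 + 5 + 1 + 1 + 5) / 10 = 31 / 10 = 3.1000
LCL = c̄ − 3√c̄ = 3.1000 − 3 × 1.7607 = -2.1820 → 0 (cannot be negative)

0.000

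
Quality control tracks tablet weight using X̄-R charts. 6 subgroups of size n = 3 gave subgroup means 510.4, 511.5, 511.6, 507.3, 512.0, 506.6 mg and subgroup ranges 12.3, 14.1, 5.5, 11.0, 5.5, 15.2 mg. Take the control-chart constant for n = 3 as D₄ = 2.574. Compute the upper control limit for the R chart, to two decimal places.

27.28

R̄ = (12.3 + 14.1 + 5.5 + 11.0 + 5.5 + 15.2) / 6 = 63.6000 / 6 = 10.6000
UCL_R = D₄·R̄ = 2.574 × 10.6000 = 27.2844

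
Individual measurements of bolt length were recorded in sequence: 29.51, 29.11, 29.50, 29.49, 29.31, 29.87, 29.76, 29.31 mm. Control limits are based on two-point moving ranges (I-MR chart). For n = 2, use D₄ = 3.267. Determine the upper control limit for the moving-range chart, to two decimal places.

Moving ranges: 0.40, 0.39, 0.01, 0.18, 0.56, 0.11, 0.45; M̄R̄ = 2.1000 / 7 = 0.3000
UCL_MR = D₄·M̄R̄ = 3.267 × 0.3000 = 0.9801

0.98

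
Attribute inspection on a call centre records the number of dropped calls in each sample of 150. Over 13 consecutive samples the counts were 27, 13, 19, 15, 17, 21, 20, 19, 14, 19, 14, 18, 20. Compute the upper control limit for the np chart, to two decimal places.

p̄ = Σdᵢ / (k·n) = 236 / (13 × 150) = 0.12103
UCL = np̄ + 3·√(np̄(1−p̄)) = 18.1538 + 3 × √(18.1538×0.87897) = 18.1538 + 3 × 3.9946 = 30.1376

30.14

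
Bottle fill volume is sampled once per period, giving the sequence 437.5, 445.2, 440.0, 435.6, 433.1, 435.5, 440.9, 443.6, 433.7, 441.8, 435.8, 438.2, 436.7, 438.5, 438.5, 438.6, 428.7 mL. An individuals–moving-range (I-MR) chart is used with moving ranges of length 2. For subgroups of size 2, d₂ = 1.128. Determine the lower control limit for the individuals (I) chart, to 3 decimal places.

X̄ = (437.5 + 445.2 + 440.0 + 435.6 + 433.1 + 435.5 + 440.9 + 443.6 + 433.7 + 441.8 + 435.8 + 438.2 + 436.7 + 438.5 + 438.5 + 438.6 + 428.7) / 17 = 437.7588
Moving ranges: 7.7, 5.2, 4.4, 2.5, 2.4, 5.4, 2.7, 9.9, 8.1, 6.0, 2.4, 1.5, 1.8, 0.0, 0.1, 9.9; M̄R̄ = 70.0000 / 16 = 4.3750
LCL = X̄ − 3·M̄R̄/d₂ = 437.7588 − 3 × 4.3750 / 1.128 = 426.1232

426.123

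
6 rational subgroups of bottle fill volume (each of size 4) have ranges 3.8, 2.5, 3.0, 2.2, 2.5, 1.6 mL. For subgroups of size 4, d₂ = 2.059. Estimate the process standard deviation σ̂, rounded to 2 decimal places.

R̄ = (3.8 + 2.5 + 3.0 + 2.2 + 2.5 + 1.6) / 6 = 2.6000
σ̂ = R̄ / d₂ = 2.6000 / 2.059 = 1.2627

1.26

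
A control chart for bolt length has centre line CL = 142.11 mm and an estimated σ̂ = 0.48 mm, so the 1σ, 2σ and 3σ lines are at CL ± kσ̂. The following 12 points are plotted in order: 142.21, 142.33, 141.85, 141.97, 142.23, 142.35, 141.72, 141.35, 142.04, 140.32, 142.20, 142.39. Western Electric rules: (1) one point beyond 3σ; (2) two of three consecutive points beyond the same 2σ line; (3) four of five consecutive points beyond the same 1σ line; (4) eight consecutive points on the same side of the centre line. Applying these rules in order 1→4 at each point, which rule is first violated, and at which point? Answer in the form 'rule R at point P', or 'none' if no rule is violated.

rule 1 at point 10

Zone of each point (C = within 1σ̂, B = 1σ̂–2σ̂, A = 2σ̂–3σ̂, * = beyond 3σ̂; sign = side of CL): 1:+C, 2:+C, 3:-C, 4:-C, 5:+C, 6:+C, 7:-C, 8:-B, 9:-C, 10:-*, 11:+C, 12:+C
Rule 1 (one point beyond the 3σ limits) is satisfied at point 10.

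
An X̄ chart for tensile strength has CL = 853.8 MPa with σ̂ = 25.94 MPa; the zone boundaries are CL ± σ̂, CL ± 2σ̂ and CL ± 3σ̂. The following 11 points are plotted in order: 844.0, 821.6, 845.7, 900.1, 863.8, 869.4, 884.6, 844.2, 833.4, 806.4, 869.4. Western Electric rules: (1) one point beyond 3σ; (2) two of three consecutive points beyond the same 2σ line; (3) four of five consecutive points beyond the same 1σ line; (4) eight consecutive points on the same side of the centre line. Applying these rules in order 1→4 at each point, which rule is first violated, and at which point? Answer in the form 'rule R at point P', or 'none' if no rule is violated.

none

Zone of each point (C = within 1σ̂, B = 1σ̂–2σ̂, A = 2σ̂–3σ̂, * = beyond 3σ̂; sign = side of CL): 1:-C, 2:-B, 3:-C, 4:+B, 5:+C, 6:+C, 7:+B, 8:-C, 9:-C, 10:-B, 11:+C
No rule fires across all 11 points.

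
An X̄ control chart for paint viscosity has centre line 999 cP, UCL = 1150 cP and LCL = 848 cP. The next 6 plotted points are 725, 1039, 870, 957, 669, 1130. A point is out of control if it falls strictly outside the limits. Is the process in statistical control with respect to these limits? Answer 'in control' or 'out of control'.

out of control

Compare each point to [848, 1150]: sample 1 = 725 < LCL; sample 5 = 669 < LCL.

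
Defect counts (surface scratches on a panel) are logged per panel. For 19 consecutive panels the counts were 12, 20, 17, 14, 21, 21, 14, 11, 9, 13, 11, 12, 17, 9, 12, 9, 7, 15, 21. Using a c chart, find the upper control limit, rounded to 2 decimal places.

25.15

c̄ = (12 + 20 + 17 + 14 + 21 + 21 + 14 + 11 + 9 + 13 + 11 + 12 + 17 + 9 + 12 + 9 + 7 + 15 + 21) / 19 = 265 / 19 = 13.9474
UCL = c̄ + 3√c̄ = 13.9474 + 3 × √13.9474 = 13.9474 + 3 × 3.7346 = 25.1512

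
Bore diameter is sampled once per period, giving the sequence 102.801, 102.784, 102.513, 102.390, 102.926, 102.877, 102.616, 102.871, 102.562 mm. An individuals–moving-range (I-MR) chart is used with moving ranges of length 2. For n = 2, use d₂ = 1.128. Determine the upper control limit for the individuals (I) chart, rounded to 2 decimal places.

103.31

X̄ = (102.801 + 102.784 + 102.513 + 102.390 + 102.926 + 102.877 + 102.616 + 102.871 + 102.562) / 9 = 102.7044
Moving ranges: 0.017, 0.271, 0.123, 0.536, 0.049, 0.261, 0.255, 0.309; M̄R̄ = 1.8210 / 8 = 0.2276
UCL = X̄ + 3·M̄R̄/d₂ = 102.7044 + 3 × 0.2276 / 1.128 = 103.3098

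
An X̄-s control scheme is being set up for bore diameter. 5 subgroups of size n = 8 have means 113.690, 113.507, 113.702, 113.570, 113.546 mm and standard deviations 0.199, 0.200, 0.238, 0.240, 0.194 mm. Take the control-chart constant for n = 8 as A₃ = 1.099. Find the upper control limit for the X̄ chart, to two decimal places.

113.84

X̄̄ = (113.690 + 113.507 + 113.702 + 113.570 + 113.546) / 5 = 113.6030
s̄ = (0.199 + 0.200 + 0.238 + 0.240 + 0.194) / 5 = 0.2142
UCL = X̄̄ + A₃·s̄ = 113.6030 + 1.099 × 0.2142 = 113.8384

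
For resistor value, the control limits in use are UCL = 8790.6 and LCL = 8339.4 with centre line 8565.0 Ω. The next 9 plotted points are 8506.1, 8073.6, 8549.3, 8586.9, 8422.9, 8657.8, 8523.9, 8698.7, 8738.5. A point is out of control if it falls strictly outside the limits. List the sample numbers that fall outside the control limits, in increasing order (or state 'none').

Compare each point to [8339.4, 8790.6]: sample 2 = 8073.6 < LCL.

2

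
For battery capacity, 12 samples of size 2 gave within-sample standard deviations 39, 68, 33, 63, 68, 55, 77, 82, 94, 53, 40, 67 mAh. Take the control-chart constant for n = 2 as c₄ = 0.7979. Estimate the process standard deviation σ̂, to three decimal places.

s̄ = (39 + 68 + 33 + 63 + 68 + 55 + 77 + 82 + 94 + 53 + 40 + 67) / 12 = 61.5833
σ̂ = s̄ / c₄ = 61.5833 / 0.7979 = 77.1818

77.182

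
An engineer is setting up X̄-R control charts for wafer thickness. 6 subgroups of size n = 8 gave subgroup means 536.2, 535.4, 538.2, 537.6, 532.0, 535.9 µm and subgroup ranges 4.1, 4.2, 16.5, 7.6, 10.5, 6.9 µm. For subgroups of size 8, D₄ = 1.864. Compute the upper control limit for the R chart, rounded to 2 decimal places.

R̄ = (4.1 + 4.2 + 16.5 + 7.6 + 10.5 + 6.9) / 6 = 49.8000 / 6 = 8.3000
UCL_R = D₄·R̄ = 1.864 × 8.3000 = 15.4712

15.47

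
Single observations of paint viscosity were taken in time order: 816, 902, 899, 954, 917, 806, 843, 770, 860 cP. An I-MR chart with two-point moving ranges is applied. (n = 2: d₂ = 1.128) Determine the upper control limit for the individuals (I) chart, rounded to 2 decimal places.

X̄ = (816 + 902 + 899 + 954 + 917 + 806 + 843 + 770 + 860) / 9 = 863.0000
Moving ranges: 86, 3, 55, 37, 111, 37, 73, 90; M̄R̄ = 492.0000 / 8 = 61.5000
UCL = X̄ + 3·M̄R̄/d₂ = 863.0000 + 3 × 61.5000 / 1.128 = 1026.5638

1026.56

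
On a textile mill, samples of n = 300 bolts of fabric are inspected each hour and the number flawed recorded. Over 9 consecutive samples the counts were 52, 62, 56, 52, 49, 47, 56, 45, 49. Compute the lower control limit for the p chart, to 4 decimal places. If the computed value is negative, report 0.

0.1078

p̄ = Σdᵢ / (k·n) = 468 / (9 × 300) = 0.17333
LCL = p̄ − 3·√(p̄(1−p̄)/n) = 0.17333 − 3 × 0.02185 = 0.10777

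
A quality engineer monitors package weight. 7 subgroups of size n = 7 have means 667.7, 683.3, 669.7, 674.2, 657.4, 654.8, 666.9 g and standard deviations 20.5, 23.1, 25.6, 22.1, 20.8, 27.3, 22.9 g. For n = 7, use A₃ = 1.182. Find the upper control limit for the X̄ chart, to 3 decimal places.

695.120

X̄̄ = (667.7 + 683.3 + 669.7 + 674.2 + 657.4 + 654.8 + 666.9) / 7 = 667.7143
s̄ = (20.5 + 23.1 + 25.6 + 22.1 + 20.8 + 27.3 + 22.9) / 7 = 23.1857
UCL = X̄̄ + A₃·s̄ = 667.7143 + 1.182 × 23.1857 = 695.1198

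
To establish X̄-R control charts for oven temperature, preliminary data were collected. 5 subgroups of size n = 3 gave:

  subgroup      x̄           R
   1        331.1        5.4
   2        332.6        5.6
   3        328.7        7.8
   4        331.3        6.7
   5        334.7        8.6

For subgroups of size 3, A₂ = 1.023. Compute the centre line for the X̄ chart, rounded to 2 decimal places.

X̄̄ = (331.1 + 332.6 + 328.7 + 331.3 + 334.7) / 5 = 1658.4000 / 5 = 331.6800
CL = X̄̄ = 331.6800

331.68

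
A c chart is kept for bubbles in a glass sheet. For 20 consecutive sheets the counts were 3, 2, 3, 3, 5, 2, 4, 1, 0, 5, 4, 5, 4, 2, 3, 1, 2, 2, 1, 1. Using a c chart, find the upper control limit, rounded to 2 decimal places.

7.53

c̄ = (3 + 2 + 3 + 3 + 5 + 2 + 4 + 1 + 0 + 5 + 4 + 5 + 4 + 2 + 3 + 1 + 2 + 2 + 1 + 1) / 20 = 53 / 20 = 2.6500
UCL = c̄ + 3√c̄ = 2.6500 + 3 × √2.6500 = 2.6500 + 3 × 1.6279 = 7.5336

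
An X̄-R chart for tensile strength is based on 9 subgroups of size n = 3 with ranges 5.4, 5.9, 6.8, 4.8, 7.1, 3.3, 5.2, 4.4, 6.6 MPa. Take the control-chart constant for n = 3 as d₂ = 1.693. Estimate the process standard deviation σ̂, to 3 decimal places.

3.249

R̄ = (5.4 + 5.9 + 6.8 + 4.8 + 7.1 + 3.3 + 5.2 + 4.4 + 6.6) / 9 = 5.5000
σ̂ = R̄ / d₂ = 5.5000 / 1.693 = 3.2487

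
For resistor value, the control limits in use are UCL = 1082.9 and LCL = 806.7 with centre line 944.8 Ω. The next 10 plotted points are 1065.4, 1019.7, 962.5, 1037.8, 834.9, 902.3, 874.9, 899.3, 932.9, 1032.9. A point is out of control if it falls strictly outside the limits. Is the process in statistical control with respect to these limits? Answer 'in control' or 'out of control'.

in control

All 10 points lie within [806.7, 1082.9].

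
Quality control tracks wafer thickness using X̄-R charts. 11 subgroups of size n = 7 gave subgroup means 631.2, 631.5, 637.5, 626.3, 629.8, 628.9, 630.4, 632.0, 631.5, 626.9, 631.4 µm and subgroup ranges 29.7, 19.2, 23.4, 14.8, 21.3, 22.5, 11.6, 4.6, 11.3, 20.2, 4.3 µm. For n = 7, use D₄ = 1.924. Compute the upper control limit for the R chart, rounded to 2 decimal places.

31.99

R̄ = (29.7 + 19.2 + 23.4 + 14.8 + 21.3 + 22.5 + 11.6 + 4.6 + 11.3 + 20.2 + 4.3) / 11 = 182.9000 / 11 = 16.6273
UCL_R = D₄·R̄ = 1.924 × 16.6273 = 31.9909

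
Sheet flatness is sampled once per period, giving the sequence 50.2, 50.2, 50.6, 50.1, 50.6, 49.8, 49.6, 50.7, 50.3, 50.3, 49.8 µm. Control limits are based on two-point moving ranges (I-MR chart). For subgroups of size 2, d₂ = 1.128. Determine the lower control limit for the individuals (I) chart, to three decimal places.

49.030

X̄ = (50.2 + 50.2 + 50.6 + 50.1 + 50.6 + 49.8 + 49.6 + 50.7 + 50.3 + 50.3 + 49.8) / 11 = 50.2000
Moving ranges: 0.0, 0.4, 0.5, 0.5, 0.8, 0.2, 1.1, 0.4, 0.0, 0.5; M̄R̄ = 4.4000 / 10 = 0.4400
LCL = X̄ − 3·M̄R̄/d₂ = 50.2000 − 3 × 0.4400 / 1.128 = 49.0298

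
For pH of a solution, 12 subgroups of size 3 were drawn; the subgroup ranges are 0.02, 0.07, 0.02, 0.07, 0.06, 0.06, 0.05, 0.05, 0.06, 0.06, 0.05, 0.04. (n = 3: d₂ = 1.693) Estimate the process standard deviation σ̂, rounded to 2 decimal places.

0.03

R̄ = (0.02 + 0.07 + 0.02 + 0.07 + 0.06 + 0.06 + 0.05 + 0.05 + 0.06 + 0.06 + 0.05 + 0.04) / 12 = 0.0508
σ̂ = R̄ / d₂ = 0.0508 / 1.693 = 0.0300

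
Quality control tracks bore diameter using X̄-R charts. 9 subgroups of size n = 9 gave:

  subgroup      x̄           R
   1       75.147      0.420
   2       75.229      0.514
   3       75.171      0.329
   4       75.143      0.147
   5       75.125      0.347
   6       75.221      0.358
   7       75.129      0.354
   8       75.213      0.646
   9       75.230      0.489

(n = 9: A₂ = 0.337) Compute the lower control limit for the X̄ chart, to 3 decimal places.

75.044

X̄̄ = (75.147 + 75.229 + 75.171 + 75.143 + 75.125 + 75.221 + 75.129 + 75.213 + 75.230) / 9 = 676.6080 / 9 = 75.1787
R̄ = (0.420 + 0.514 + 0.329 + 0.147 + 0.347 + 0.358 + 0.354 + 0.646 + 0.489) / 9 = 3.6040 / 9 = 0.4004
LCL = X̄̄ − A₂·R̄ = 75.1787 − 0.337 × 0.4004 = 75.0437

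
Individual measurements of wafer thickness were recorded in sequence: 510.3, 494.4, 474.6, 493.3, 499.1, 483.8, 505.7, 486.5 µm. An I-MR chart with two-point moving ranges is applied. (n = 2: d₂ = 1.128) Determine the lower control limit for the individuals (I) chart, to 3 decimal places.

X̄ = (510.3 + 494.4 + 474.6 + 493.3 + 499.1 + 483.8 + 505.7 + 486.5) / 8 = 493.4625
Moving ranges: 15.9, 19.8, 18.7, 5.8, 15.3, 21.9, 19.2; M̄R̄ = 116.6000 / 7 = 16.6571
LCL = X̄ − 3·M̄R̄/d₂ = 493.4625 − 3 × 16.6571 / 1.128 = 449.1616

449.162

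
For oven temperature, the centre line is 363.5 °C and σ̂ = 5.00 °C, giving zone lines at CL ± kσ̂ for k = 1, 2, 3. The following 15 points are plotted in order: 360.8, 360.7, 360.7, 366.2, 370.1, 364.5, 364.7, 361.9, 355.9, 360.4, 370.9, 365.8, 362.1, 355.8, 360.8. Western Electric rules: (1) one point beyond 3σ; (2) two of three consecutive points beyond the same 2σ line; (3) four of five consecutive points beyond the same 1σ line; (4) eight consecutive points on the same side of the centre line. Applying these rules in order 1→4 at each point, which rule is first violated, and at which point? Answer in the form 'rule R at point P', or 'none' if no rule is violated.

none

Zone of each point (C = within 1σ̂, B = 1σ̂–2σ̂, A = 2σ̂–3σ̂, * = beyond 3σ̂; sign = side of CL): 1:-C, 2:-C, 3:-C, 4:+C, 5:+B, 6:+C, 7:+C, 8:-C, 9:-B, 10:-C, 11:+B, 12:+C, 13:-C, 14:-B, 15:-C
No rule fires across all 15 points.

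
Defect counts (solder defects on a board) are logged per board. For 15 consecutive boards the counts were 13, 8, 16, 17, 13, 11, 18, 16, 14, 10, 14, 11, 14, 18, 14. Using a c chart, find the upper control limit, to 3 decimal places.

24.945

c̄ = (13 + 8 + 16 + 17 + 13 + 11 + 18 + 16 + 14 + 10 + 14 + 11 + 14 + 18 + 14) / 15 = 207 / 15 = 13.8000
UCL = c̄ + 3√c̄ = 13.8000 + 3 × √13.8000 = 13.8000 + 3 × 3.7148 = 24.9445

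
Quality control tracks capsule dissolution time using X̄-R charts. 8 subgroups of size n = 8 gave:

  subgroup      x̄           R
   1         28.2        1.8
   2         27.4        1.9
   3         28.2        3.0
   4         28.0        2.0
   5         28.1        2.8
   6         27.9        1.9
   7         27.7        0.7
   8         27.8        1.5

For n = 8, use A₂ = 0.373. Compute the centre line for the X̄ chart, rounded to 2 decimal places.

27.91

X̄̄ = (28.2 + 27.4 + 28.2 + 28.0 + 28.1 + 27.9 + 27.7 + 27.8) / 8 = 223.3000 / 8 = 27.9125
CL = X̄̄ = 27.9125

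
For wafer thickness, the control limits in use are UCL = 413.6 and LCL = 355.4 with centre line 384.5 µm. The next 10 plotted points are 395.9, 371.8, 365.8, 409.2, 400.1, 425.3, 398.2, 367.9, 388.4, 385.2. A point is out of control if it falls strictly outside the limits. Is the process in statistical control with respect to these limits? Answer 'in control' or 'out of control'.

Compare each point to [355.4, 413.6]: sample 6 = 425.3 > UCL.

out of control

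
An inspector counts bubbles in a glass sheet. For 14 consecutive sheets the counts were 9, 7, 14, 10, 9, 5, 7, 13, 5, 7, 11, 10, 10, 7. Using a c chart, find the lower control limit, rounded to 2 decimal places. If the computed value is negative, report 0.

0.00

c̄ = (9 + 7 + 14 + 10 + 9 + 5 + 7 + 13 + 5 + 7 + 11 + 10 + 10 + 7) / 14 = 124 / 14 = 8.8571
LCL = c̄ − 3√c̄ = 8.8571 − 3 × 2.9761 = -0.0711 → 0 (cannot be negative)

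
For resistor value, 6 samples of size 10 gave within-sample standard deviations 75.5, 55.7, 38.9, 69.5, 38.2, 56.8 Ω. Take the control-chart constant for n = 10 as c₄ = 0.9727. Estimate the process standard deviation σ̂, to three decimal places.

s̄ = (75.5 + 55.7 + 38.9 + 69.5 + 38.2 + 56.8) / 6 = 55.7667
σ̂ = s̄ / c₄ = 55.7667 / 0.9727 = 57.3318

57.332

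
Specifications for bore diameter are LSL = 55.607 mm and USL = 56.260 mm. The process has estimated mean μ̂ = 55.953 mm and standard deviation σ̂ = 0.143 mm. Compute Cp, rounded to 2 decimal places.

Cp = (USL − LSL) / (6σ̂) = (56.260 − 55.607) / (6 × 0.143) = 0.6530 / 0.8580 = 0.7611

0.76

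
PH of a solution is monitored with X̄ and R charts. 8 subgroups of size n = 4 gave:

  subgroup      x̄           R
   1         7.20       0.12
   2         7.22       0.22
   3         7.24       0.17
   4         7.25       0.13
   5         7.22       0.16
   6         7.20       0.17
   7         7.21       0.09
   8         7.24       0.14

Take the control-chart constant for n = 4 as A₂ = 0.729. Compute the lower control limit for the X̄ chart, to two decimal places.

7.11

X̄̄ = (7.20 + 7.22 + 7.24 + 7.25 + 7.22 + 7.20 + 7.21 + 7.24) / 8 = 57.7800 / 8 = 7.2225
R̄ = (0.12 + 0.22 + 0.17 + 0.13 + 0.16 + 0.17 + 0.09 + 0.14) / 8 = 1.2000 / 8 = 0.1500
LCL = X̄̄ − A₂·R̄ = 7.2225 − 0.729 × 0.1500 = 7.1132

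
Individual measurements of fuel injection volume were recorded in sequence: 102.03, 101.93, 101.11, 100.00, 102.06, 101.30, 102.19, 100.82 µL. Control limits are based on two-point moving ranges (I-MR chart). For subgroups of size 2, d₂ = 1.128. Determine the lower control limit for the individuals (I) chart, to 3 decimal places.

X̄ = (102.03 + 101.93 + 101.11 + 100.00 + 102.06 + 101.30 + 102.19 + 100.82) / 8 = 101.4300
Moving ranges: 0.10, 0.82, 1.11, 2.06, 0.76, 0.89, 1.37; M̄R̄ = 7.1100 / 7 = 1.0157
LCL = X̄ − 3·M̄R̄/d₂ = 101.4300 − 3 × 1.0157 / 1.128 = 98.7286

98.729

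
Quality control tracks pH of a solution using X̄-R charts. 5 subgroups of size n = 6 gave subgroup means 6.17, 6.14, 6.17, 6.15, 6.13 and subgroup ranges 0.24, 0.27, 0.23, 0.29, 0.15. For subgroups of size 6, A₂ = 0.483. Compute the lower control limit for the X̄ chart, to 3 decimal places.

6.038

X̄̄ = (6.17 + 6.14 + 6.17 + 6.15 + 6.13) / 5 = 30.7600 / 5 = 6.1520
R̄ = (0.24 + 0.27 + 0.23 + 0.29 + 0.15) / 5 = 1.1800 / 5 = 0.2360
LCL = X̄̄ − A₂·R̄ = 6.1520 − 0.483 × 0.2360 = 6.0380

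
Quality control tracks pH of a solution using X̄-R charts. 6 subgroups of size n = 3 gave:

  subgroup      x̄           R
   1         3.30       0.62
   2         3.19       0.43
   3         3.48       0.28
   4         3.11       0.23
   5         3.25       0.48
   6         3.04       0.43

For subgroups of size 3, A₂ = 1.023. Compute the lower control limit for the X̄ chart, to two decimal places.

X̄̄ = (3.30 + 3.19 + 3.48 + 3.11 + 3.25 + 3.04) / 6 = 19.3700 / 6 = 3.2283
R̄ = (0.62 + 0.43 + 0.28 + 0.23 + 0.48 + 0.43) / 6 = 2.4700 / 6 = 0.4117
LCL = X̄̄ − A₂·R̄ = 3.2283 − 1.023 × 0.4117 = 2.8072

2.81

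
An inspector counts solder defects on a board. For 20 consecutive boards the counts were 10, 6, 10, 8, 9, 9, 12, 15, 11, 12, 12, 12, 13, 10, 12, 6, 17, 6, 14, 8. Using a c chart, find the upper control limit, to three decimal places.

20.367

c̄ = (10 + 6 + 10 + 8 + 9 + 9 + 12 + 15 + 11 + 12 + 12 + 12 + 13 + 10 + 12 + 6 + 17 + 6 + 14 + 8) / 20 = 212 / 20 = 10.6000
UCL = c̄ + 3√c̄ = 10.6000 + 3 × √10.6000 = 10.6000 + 3 × 3.2558 = 20.3673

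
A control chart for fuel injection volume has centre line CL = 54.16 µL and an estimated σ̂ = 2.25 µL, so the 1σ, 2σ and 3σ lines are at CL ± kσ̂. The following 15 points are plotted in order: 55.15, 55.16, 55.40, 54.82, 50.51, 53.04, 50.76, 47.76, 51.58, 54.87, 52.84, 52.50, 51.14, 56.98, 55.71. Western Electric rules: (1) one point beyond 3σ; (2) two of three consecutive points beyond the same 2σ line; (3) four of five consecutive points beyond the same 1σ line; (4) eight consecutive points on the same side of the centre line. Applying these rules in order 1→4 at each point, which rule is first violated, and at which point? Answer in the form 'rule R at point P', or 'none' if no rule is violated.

Zone of each point (C = within 1σ̂, B = 1σ̂–2σ̂, A = 2σ̂–3σ̂, * = beyond 3σ̂; sign = side of CL): 1:+C, 2:+C, 3:+C, 4:+C, 5:-B, 6:-C, 7:-B, 8:-A, 9:-B, 10:+C, 11:-C, 12:-C, 13:-B, 14:+B, 15:+C
Rule 3 (four of five consecutive points beyond the same 1σ limit) is satisfied at point 9.

rule 3 at point 9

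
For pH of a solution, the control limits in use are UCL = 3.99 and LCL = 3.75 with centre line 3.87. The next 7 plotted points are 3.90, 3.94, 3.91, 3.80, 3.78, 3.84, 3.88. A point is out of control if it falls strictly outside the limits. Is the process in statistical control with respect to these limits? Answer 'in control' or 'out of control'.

in control

All 7 points lie within [3.75, 3.99].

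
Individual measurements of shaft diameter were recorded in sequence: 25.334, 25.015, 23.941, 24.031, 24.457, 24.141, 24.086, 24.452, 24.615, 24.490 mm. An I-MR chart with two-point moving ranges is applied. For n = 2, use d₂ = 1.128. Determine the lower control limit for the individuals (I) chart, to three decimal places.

23.589

X̄ = (25.334 + 25.015 + 23.941 + 24.031 + 24.457 + 24.141 + 24.086 + 24.452 + 24.615 + 24.490) / 10 = 24.4562
Moving ranges: 0.319, 1.074, 0.090, 0.426, 0.316, 0.055, 0.366, 0.163, 0.125; M̄R̄ = 2.9340 / 9 = 0.3260
LCL = X̄ − 3·M̄R̄/d₂ = 24.4562 − 3 × 0.3260 / 1.128 = 23.5892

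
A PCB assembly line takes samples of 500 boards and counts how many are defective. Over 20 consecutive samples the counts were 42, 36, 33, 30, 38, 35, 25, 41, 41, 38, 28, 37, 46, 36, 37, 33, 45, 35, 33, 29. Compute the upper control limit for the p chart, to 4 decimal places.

0.1064

p̄ = Σdᵢ / (k·n) = 718 / (20 × 500) = 0.07180
UCL = p̄ + 3·√(p̄(1−p̄)/n) = 0.07180 + 3 × √(0.07180×0.92820/500) = 0.07180 + 3 × 0.01155 = 0.10644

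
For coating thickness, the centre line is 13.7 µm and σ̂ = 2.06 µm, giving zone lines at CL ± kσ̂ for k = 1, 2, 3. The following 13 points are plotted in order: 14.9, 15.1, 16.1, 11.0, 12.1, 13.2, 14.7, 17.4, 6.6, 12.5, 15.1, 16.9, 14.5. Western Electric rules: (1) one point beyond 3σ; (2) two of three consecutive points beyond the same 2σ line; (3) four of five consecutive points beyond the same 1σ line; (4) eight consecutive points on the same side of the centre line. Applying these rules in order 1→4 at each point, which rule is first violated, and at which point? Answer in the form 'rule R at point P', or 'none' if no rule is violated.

rule 1 at point 9

Zone of each point (C = within 1σ̂, B = 1σ̂–2σ̂, A = 2σ̂–3σ̂, * = beyond 3σ̂; sign = side of CL): 1:+C, 2:+C, 3:+B, 4:-B, 5:-C, 6:-C, 7:+C, 8:+B, 9:-*, 10:-C, 11:+C, 12:+B, 13:+C
Rule 1 (one point beyond the 3σ limits) is satisfied at point 9.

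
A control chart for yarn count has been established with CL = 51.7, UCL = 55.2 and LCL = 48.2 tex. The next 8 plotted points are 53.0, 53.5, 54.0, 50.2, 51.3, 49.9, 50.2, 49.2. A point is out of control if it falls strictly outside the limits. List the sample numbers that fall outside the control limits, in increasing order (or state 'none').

All 8 points lie within [48.2, 55.2].

none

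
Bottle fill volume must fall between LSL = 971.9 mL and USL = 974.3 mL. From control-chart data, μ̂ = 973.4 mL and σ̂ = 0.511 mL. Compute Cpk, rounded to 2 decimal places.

0.59

Cpu = (USL − μ̂) / (3σ̂) = (974.3 − 973.4) / (3 × 0.511) = 0.5871; Cpl = (μ̂ − LSL) / (3σ̂) = (973.4 − 971.9) / (3 × 0.511) = 0.9785; Cpk = min(Cpu, Cpl) = 0.5871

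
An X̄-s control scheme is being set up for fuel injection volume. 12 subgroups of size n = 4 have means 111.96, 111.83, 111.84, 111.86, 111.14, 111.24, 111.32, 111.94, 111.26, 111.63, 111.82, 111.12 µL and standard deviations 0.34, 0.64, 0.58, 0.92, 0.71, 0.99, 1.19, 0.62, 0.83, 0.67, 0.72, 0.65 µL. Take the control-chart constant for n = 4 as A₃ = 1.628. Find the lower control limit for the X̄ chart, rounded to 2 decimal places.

X̄̄ = (111.96 + 111.83 + 111.84 + 111.86 + 111.14 + 111.24 + 111.32 + 111.94 + 111.26 + 111.63 + 111.82 + 111.12) / 12 = 111.5800
s̄ = (0.34 + 0.64 + 0.58 + 0.92 + 0.71 + 0.99 + 1.19 + 0.62 + 0.83 + 0.67 + 0.72 + 0.65) / 12 = 0.7383
LCL = X̄̄ − A₃·s̄ = 111.5800 − 1.628 × 0.7383 = 110.3780

110.38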